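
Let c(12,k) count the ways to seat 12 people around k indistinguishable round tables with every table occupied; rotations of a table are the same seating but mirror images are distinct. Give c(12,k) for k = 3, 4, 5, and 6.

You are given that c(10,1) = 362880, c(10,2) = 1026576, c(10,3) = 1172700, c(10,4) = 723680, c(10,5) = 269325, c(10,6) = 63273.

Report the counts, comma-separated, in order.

[11] T[11,2]:10*1026576+362880=10628640 · T[11,3]:10*1172700+1026576=12753576 · T[11,4]:10*723680+1172700=8409500 · T[11,5]:10*269325+723680=3416930 · T[11,6]:10*63273+269325=902055
[12] T[12,3]:11*12753576+10628640=150917976 · T[12,4]:11*8409500+12753576=105258076 · T[12,5]:11*3416930+8409500=45995730 · T[12,6]:11*902055+3416930=13339535
Read c(12,3) = 150917976, c(12,4) = 105258076, c(12,5) = 45995730, c(12,6) = 13339535.

150917976, 105258076, 45995730, 13339535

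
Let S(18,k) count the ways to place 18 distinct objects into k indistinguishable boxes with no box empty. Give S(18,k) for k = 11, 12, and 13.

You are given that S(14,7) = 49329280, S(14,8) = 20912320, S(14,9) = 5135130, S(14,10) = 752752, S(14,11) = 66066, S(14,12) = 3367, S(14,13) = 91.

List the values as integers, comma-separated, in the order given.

8391004908, 1256328866, 125854638

r15: T_15,8=8×20912320+49329280=216627840; T_15,9=9×5135130+20912320=67128490; T_15,10=10×752752+5135130=12662650; T_15,11=11×66066+752752=1479478; T_15,12=12×3367+66066=106470; T_15,13=13×91+3367=4550
r16: T_16,9=9×67128490+216627840=820784250; T_16,10=10×12662650+67128490=193754990; T_16,11=11×1479478+12662650=28936908; T_16,12=12×106470+1479478=2757118; T_16,13=13×4550+106470=165620
r17: T_17,10=10×193754990+820784250=2758334150; T_17,11=11×28936908+193754990=512060978; T_17,12=12×2757118+28936908=62022324; T_17,13=13×165620+2757118=4910178
r18: T_18,11=11×512060978+2758334150=8391004908; T_18,12=12×62022324+512060978=1256328866; T_18,13=13×4910178+62022324=125854638
Read S(18,11) = 8391004908, S(18,12) = 1256328866, S(18,13) = 125854638.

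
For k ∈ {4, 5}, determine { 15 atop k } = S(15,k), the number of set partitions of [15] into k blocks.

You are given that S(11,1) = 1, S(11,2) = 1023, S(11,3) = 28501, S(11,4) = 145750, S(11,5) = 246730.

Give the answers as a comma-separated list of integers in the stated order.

i=12: T(12,1)=0+1·1=1 | T(12,2)=1+2·1023=2047 | T(12,3)=1023+3·28501=86526 | T(12,4)=28501+4·145750=611501 | T(12,5)=145750+5·246730=1379400
i=13: T(13,2)=1+2·2047=4095 | T(13,3)=2047+3·86526=261625 | T(13,4)=86526+4·611501=2532530 | T(13,5)=611501+5·1379400=7508501
i=14: T(14,3)=4095+3·261625=788970 | T(14,4)=261625+4·2532530=10391745 | T(14,5)=2532530+5·7508501=40075035
i=15: T(15,4)=788970+4·10391745=42355950 | T(15,5)=10391745+5·40075035=210766920
Read S(15,4) = 42355950, S(15,5) = 210766920.

42355950, 210766920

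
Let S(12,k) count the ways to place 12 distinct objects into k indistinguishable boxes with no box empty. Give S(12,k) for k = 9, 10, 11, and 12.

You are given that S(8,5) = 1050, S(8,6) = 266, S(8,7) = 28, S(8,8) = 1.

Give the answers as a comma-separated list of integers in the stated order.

@9  (9,6):266·6+1050→2646, (9,7):28·7+266→462, (9,8):1·8+28→36, (9,9):0·9+1→1
@10  (10,7):462·7+2646→5880, (10,8):36·8+462→750, (10,9):1·9+36→45, (10,10):0·10+1→1
@11  (11,8):750·8+5880→11880, (11,9):45·9+750→1155, (11,10):1·10+45→55, (11,11):0·11+1→1
@12  (12,9):1155·9+11880→22275, (12,10):55·10+1155→1705, (12,11):1·11+55→66, (12,12):0·12+1→1
Read S(12,9) = 22275, S(12,10) = 1705, S(12,11) = 66, S(12,12) = 1.

22275, 1705, 66, 1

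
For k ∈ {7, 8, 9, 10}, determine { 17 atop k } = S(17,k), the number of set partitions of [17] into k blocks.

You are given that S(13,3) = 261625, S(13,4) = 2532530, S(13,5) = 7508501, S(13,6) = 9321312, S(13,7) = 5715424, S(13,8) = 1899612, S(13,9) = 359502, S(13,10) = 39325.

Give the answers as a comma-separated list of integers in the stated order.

25708104786, 20415995028, 9528822303, 2758334150

r14: T_14,4=4×2532530+261625=10391745; T_14,5=5×7508501+2532530=40075035; T_14,6=6×9321312+7508501=63436373; T_14,7=7×5715424+9321312=49329280; T_14,8=8×1899612+5715424=20912320; T_14,9=9×359502+1899612=5135130; T_14,10=10×39325+359502=752752
r15: T_15,5=5×40075035+10391745=210766920; T_15,6=6×63436373+40075035=420693273; T_15,7=7×49329280+63436373=408741333; T_15,8=8×20912320+49329280=216627840; T_15,9=9×5135130+20912320=67128490; T_15,10=10×752752+5135130=12662650
r16: T_16,6=6×420693273+210766920=2734926558; T_16,7=7×408741333+420693273=3281882604; T_16,8=8×216627840+408741333=2141764053; T_16,9=9×67128490+216627840=820784250; T_16,10=10×12662650+67128490=193754990
r17: T_17,7=7×3281882604+2734926558=25708104786; T_17,8=8×2141764053+3281882604=20415995028; T_17,9=9×820784250+2141764053=9528822303; T_17,10=10×193754990+820784250=2758334150
Read S(17,7) = 25708104786, S(17,8) = 20415995028, S(17,9) = 9528822303, S(17,10) = 2758334150.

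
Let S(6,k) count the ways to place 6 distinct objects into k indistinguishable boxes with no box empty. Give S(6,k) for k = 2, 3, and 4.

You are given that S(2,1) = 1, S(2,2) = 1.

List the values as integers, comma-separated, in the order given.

31, 90, 65

@3  (3,1):1·1+0→1, (3,2):1·2+1→3, (3,3):0·3+1→1
@4  (4,1):1·1+0→1, (4,2):3·2+1→7, (4,3):1·3+3→6, (4,4):0·4+1→1
@5  (5,1):1·1+0→1, (5,2):7·2+1→15, (5,3):6·3+7→25, (5,4):1·4+6→10
@6  (6,2):15·2+1→31, (6,3):25·3+15→90, (6,4):10·4+25→65
Read S(6,2) = 31, S(6,3) = 90, S(6,4) = 65.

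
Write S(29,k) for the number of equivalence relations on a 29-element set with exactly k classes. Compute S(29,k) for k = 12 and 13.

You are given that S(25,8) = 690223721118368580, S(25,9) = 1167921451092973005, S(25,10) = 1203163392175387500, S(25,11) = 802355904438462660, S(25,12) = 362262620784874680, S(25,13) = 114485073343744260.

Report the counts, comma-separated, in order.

[26] T[26,9]:9*1167921451092973005+690223721118368580=11201516780955125625 · T[26,10]:10*1203163392175387500+1167921451092973005=13199555372846848005 · T[26,11]:11*802355904438462660+1203163392175387500=10029078340998476760 · T[26,12]:12*362262620784874680+802355904438462660=5149507353856958820 · T[26,13]:13*114485073343744260+362262620784874680=1850568574253550060
[27] T[27,10]:10*13199555372846848005+11201516780955125625=143197070509423605675 · T[27,11]:11*10029078340998476760+13199555372846848005=123519417123830092365 · T[27,12]:12*5149507353856958820+10029078340998476760=71823166587281982600 · T[27,13]:13*1850568574253550060+5149507353856958820=29206898819153109600
[28] T[28,11]:11*123519417123830092365+143197070509423605675=1501910658871554621690 · T[28,12]:12*71823166587281982600+123519417123830092365=985397416171213883565 · T[28,13]:13*29206898819153109600+71823166587281982600=451512851236272407400
[29] T[29,12]:12*985397416171213883565+1501910658871554621690=13326679652926121224470 · T[29,13]:13*451512851236272407400+985397416171213883565=6855064482242755179765
Read S(29,12) = 13326679652926121224470, S(29,13) = 6855064482242755179765.

13326679652926121224470, 6855064482242755179765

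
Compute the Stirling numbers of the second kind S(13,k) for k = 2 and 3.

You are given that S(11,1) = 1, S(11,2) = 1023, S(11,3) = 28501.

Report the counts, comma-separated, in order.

4095, 261625

i=12: T(12,1)=0+1·1=1 | T(12,2)=1+2·1023=2047 | T(12,3)=1023+3·28501=86526
i=13: T(13,2)=1+2·2047=4095 | T(13,3)=2047+3·86526=261625
Read S(13,2) = 4095, S(13,3) = 261625.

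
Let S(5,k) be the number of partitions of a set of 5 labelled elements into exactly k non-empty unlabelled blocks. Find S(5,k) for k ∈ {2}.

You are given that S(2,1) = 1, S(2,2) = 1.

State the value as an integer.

15

i=3: T(3,1)=0+1·1=1 | T(3,2)=1+2·1=3
i=4: T(4,1)=0+1·1=1 | T(4,2)=1+2·3=7
i=5: T(5,2)=1+2·7=15
Read S(5,2) = 15.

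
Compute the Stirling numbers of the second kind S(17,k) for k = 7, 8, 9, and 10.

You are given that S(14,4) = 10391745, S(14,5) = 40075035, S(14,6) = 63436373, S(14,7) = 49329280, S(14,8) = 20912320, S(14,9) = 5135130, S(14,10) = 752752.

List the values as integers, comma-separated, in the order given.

r15: T_15,5=5×40075035+10391745=210766920; T_15,6=6×63436373+40075035=420693273; T_15,7=7×49329280+63436373=408741333; T_15,8=8×20912320+49329280=216627840; T_15,9=9×5135130+20912320=67128490; T_15,10=10×752752+5135130=12662650
r16: T_16,6=6×420693273+210766920=2734926558; T_16,7=7×408741333+420693273=3281882604; T_16,8=8×216627840+408741333=2141764053; T_16,9=9×67128490+216627840=820784250; T_16,10=10×12662650+67128490=193754990
r17: T_17,7=7×3281882604+2734926558=25708104786; T_17,8=8×2141764053+3281882604=20415995028; T_17,9=9×820784250+2141764053=9528822303; T_17,10=10×193754990+820784250=2758334150
Read S(17,7) = 25708104786, S(17,8) = 20415995028, S(17,9) = 9528822303, S(17,10) = 2758334150.

25708104786, 20415995028, 9528822303, 2758334150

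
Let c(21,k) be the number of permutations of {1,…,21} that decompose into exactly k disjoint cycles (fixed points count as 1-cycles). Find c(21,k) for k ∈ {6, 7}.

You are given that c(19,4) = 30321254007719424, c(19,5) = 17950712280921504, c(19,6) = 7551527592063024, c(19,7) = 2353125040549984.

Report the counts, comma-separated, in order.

3599979517947607200, 1206647803780373360

[20] T[20,5]:19*17950712280921504+30321254007719424=371384787345228000 · T[20,6]:19*7551527592063024+17950712280921504=161429736530118960 · T[20,7]:19*2353125040549984+7551527592063024=52260903362512720
[21] T[21,6]:20*161429736530118960+371384787345228000=3599979517947607200 · T[21,7]:20*52260903362512720+161429736530118960=1206647803780373360
Read c(21,6) = 3599979517947607200, c(21,7) = 1206647803780373360.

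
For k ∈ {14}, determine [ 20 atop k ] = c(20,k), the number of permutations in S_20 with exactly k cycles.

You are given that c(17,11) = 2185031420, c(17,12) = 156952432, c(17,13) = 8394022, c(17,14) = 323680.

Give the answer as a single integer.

20692933630

[18] T[18,12]:17*156952432+2185031420=4853222764 · T[18,13]:17*8394022+156952432=299650806 · T[18,14]:17*323680+8394022=13896582
[19] T[19,13]:18*299650806+4853222764=10246937272 · T[19,14]:18*13896582+299650806=549789282
[20] T[20,14]:19*549789282+10246937272=20692933630
Read c(20,14) = 20692933630.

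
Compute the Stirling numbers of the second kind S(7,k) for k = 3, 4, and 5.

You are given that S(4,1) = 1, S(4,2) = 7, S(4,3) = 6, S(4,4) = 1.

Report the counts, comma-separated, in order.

301, 350, 140

@5  (5,1):1·1+0→1, (5,2):7·2+1→15, (5,3):6·3+7→25, (5,4):1·4+6→10, (5,5):0·5+1→1
@6  (6,2):15·2+1→31, (6,3):25·3+15→90, (6,4):10·4+25→65, (6,5):1·5+10→15
@7  (7,3):90·3+31→301, (7,4):65·4+90→350, (7,5):15·5+65→140
Read S(7,3) = 301, S(7,4) = 350, S(7,5) = 140.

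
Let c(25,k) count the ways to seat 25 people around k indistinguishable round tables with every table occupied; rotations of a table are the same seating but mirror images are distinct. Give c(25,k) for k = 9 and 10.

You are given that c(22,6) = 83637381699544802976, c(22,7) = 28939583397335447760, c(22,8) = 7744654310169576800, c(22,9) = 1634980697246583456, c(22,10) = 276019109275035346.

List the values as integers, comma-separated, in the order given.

34218695959407148992880, 6508376179668146850000

@23  (23,7):28939583397335447760·22+83637381699544802976→720308216440924653696, (23,8):7744654310169576800·22+28939583397335447760→199321978221066137360, (23,9):1634980697246583456·22+7744654310169576800→43714229649594412832, (23,10):276019109275035346·22+1634980697246583456→7707401101297361068
@24  (24,8):199321978221066137360·23+720308216440924653696→5304713715525445812976, (24,9):43714229649594412832·23+199321978221066137360→1204749260161737632496, (24,10):7707401101297361068·23+43714229649594412832→220984454979433717396
@25  (25,9):1204749260161737632496·24+5304713715525445812976→34218695959407148992880, (25,10):220984454979433717396·24+1204749260161737632496→6508376179668146850000
Read c(25,9) = 34218695959407148992880, c(25,10) = 6508376179668146850000.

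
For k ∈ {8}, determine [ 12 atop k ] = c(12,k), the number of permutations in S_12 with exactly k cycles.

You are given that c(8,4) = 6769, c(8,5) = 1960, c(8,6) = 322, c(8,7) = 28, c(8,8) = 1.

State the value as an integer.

i=9: T(9,5)=6769+8·1960=22449 | T(9,6)=1960+8·322=4536 | T(9,7)=322+8·28=546 | T(9,8)=28+8·1=36
i=10: T(10,6)=22449+9·4536=63273 | T(10,7)=4536+9·546=9450 | T(10,8)=546+9·36=870
i=11: T(11,7)=63273+10·9450=157773 | T(11,8)=9450+10·870=18150
i=12: T(12,8)=157773+11·18150=357423
Read c(12,8) = 357423.

357423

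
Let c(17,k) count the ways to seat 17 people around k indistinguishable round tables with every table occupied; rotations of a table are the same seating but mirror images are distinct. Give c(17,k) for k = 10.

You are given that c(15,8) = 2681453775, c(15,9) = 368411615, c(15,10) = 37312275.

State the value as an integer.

23057159840

row 16: T[16][9]=15·368411615+2681453775=8207628000  T[16][10]=15·37312275+368411615=928095740
row 17: T[17][10]=16·928095740+8207628000=23057159840
Read c(17,10) = 23057159840.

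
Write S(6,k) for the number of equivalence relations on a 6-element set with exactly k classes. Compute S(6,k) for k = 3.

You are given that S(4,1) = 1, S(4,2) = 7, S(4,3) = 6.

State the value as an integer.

90

r5: T_5,2=2×7+1=15; T_5,3=3×6+7=25
r6: T_6,3=3×25+15=90
Read S(6,3) = 90.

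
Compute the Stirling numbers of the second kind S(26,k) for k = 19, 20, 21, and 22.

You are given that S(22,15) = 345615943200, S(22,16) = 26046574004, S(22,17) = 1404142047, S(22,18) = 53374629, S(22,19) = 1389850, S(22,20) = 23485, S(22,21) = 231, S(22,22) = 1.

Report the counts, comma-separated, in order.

6433839018750, 290622864675, 9759104355, 238929405

row 23: T[23][16]=16·26046574004+345615943200=762361127264  T[23][17]=17·1404142047+26046574004=49916988803  T[23][18]=18·53374629+1404142047=2364885369  T[23][19]=19·1389850+53374629=79781779  T[23][20]=20·23485+1389850=1859550  T[23][21]=21·231+23485=28336  T[23][22]=22·1+231=253
row 24: T[24][17]=17·49916988803+762361127264=1610949936915  T[24][18]=18·2364885369+49916988803=92484925445  T[24][19]=19·79781779+2364885369=3880739170  T[24][20]=20·1859550+79781779=116972779  T[24][21]=21·28336+1859550=2454606  T[24][22]=22·253+28336=33902
row 25: T[25][18]=18·92484925445+1610949936915=3275678594925  T[25][19]=19·3880739170+92484925445=166218969675  T[25][20]=20·116972779+3880739170=6220194750  T[25][21]=21·2454606+116972779=168519505  T[25][22]=22·33902+2454606=3200450
row 26: T[26][19]=19·166218969675+3275678594925=6433839018750  T[26][20]=20·6220194750+166218969675=290622864675  T[26][21]=21·168519505+6220194750=9759104355  T[26][22]=22·3200450+168519505=238929405
Read S(26,19) = 6433839018750, S(26,20) = 290622864675, S(26,21) = 9759104355, S(26,22) = 238929405.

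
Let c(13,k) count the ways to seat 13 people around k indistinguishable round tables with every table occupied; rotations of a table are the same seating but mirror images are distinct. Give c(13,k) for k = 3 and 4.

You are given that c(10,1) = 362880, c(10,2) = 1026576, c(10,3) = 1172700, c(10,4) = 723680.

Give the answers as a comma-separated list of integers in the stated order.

i=11: T(11,1)=0+10·362880=3628800 | T(11,2)=362880+10·1026576=10628640 | T(11,3)=1026576+10·1172700=12753576 | T(11,4)=1172700+10·723680=8409500
i=12: T(12,2)=3628800+11·10628640=120543840 | T(12,3)=10628640+11·12753576=150917976 | T(12,4)=12753576+11·8409500=105258076
i=13: T(13,3)=120543840+12·150917976=1931559552 | T(13,4)=150917976+12·105258076=1414014888
Read c(13,3) = 1931559552, c(13,4) = 1414014888.

1931559552, 1414014888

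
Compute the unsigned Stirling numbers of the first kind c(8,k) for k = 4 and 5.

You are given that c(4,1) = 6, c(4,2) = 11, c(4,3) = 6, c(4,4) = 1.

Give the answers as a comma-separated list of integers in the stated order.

6769, 1960

r5: T_5,1=4×6+0=24; T_5,2=4×11+6=50; T_5,3=4×6+11=35; T_5,4=4×1+6=10; T_5,5=4×0+1=1
r6: T_6,2=5×50+24=274; T_6,3=5×35+50=225; T_6,4=5×10+35=85; T_6,5=5×1+10=15
r7: T_7,3=6×225+274=1624; T_7,4=6×85+225=735; T_7,5=6×15+85=175
r8: T_8,4=7×735+1624=6769; T_8,5=7×175+735=1960
Read c(8,4) = 6769, c(8,5) = 1960.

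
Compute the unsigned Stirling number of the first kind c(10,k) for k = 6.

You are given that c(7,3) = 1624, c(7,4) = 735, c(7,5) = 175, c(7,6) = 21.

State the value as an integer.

r8: T_8,4=7×735+1624=6769; T_8,5=7×175+735=1960; T_8,6=7×21+175=322
r9: T_9,5=8×1960+6769=22449; T_9,6=8×322+1960=4536
r10: T_10,6=9×4536+22449=63273
Read c(10,6) = 63273.

63273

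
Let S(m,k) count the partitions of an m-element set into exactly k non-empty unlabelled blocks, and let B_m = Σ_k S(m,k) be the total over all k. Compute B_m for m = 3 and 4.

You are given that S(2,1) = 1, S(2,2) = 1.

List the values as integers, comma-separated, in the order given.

[3] T[3,1]:1*1+0=1 · T[3,2]:2*1+1=3 · T[3,3]:3*0+1=1
[4] T[4,1]:1*1+0=1 · T[4,2]:2*3+1=7 · T[4,3]:3*1+3=6 · T[4,4]:4*0+1=1
B_3 = ΣS(3,k) = 1+3+1 = 5
B_4 = ΣS(4,k) = 1+7+6+1 = 15

5, 15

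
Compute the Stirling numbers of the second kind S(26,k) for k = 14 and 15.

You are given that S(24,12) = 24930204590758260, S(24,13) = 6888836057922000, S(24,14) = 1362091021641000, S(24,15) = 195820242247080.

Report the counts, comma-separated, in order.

row 25: T[25][13]=13·6888836057922000+24930204590758260=114485073343744260  T[25][14]=14·1362091021641000+6888836057922000=25958110360896000  T[25][15]=15·195820242247080+1362091021641000=4299394655347200
row 26: T[26][14]=14·25958110360896000+114485073343744260=477898618396288260  T[26][15]=15·4299394655347200+25958110360896000=90449030191104000
Read S(26,14) = 477898618396288260, S(26,15) = 90449030191104000.

477898618396288260, 90449030191104000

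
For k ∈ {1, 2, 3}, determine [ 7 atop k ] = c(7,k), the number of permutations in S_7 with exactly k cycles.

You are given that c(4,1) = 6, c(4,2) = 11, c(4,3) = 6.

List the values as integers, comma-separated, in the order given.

r5: T_5,1=4×6+0=24; T_5,2=4×11+6=50; T_5,3=4×6+11=35
r6: T_6,1=5×24+0=120; T_6,2=5×50+24=274; T_6,3=5×35+50=225
r7: T_7,1=6×120+0=720; T_7,2=6×274+120=1764; T_7,3=6×225+274=1624
Read c(7,1) = 720, c(7,2) = 1764, c(7,3) = 1624.

720, 1764, 1624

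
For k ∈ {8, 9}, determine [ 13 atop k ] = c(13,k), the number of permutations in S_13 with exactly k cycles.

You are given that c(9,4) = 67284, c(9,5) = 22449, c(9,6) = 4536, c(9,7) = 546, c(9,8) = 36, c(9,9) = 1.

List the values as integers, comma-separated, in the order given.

6926634, 749463

r10: T_10,5=9×22449+67284=269325; T_10,6=9×4536+22449=63273; T_10,7=9×546+4536=9450; T_10,8=9×36+546=870; T_10,9=9×1+36=45
r11: T_11,6=10×63273+269325=902055; T_11,7=10×9450+63273=157773; T_11,8=10×870+9450=18150; T_11,9=10×45+870=1320
r12: T_12,7=11×157773+902055=2637558; T_12,8=11×18150+157773=357423; T_12,9=11×1320+18150=32670
r13: T_13,8=12×357423+2637558=6926634; T_13,9=12×32670+357423=749463
Read c(13,8) = 6926634, c(13,9) = 749463.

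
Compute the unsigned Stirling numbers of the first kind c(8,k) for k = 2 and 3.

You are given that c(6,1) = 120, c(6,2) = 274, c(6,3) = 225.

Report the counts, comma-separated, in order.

@7  (7,1):120·6+0→720, (7,2):274·6+120→1764, (7,3):225·6+274→1624
@8  (8,2):1764·7+720→13068, (8,3):1624·7+1764→13132
Read c(8,2) = 13068, c(8,3) = 13132.

13068, 13132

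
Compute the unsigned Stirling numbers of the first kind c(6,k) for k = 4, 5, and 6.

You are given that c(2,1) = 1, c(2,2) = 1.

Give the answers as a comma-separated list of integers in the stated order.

i=3: T(3,1)=0+2·1=2 | T(3,2)=1+2·1=3 | T(3,3)=1+2·0=1
i=4: T(4,2)=2+3·3=11 | T(4,3)=3+3·1=6 | T(4,4)=1+3·0=1
i=5: T(5,3)=11+4·6=35 | T(5,4)=6+4·1=10 | T(5,5)=1+4·0=1
i=6: T(6,4)=35+5·10=85 | T(6,5)=10+5·1=15 | T(6,6)=1+5·0=1
Read c(6,4) = 85, c(6,5) = 15, c(6,6) = 1.

85, 15, 1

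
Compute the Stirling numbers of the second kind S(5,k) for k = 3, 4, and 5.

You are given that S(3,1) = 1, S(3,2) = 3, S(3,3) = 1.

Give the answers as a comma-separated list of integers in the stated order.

[4] T[4,2]:2*3+1=7 · T[4,3]:3*1+3=6 · T[4,4]:4*0+1=1
[5] T[5,3]:3*6+7=25 · T[5,4]:4*1+6=10 · T[5,5]:5*0+1=1
Read S(5,3) = 25, S(5,4) = 10, S(5,5) = 1.

25, 10, 1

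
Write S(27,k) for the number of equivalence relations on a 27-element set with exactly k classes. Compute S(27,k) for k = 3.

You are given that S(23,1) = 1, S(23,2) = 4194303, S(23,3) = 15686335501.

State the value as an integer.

@24  (24,1):1·1+0→1, (24,2):4194303·2+1→8388607, (24,3):15686335501·3+4194303→47063200806
@25  (25,1):1·1+0→1, (25,2):8388607·2+1→16777215, (25,3):47063200806·3+8388607→141197991025
@26  (26,2):16777215·2+1→33554431, (26,3):141197991025·3+16777215→423610750290
@27  (27,3):423610750290·3+33554431→1270865805301
Read S(27,3) = 1270865805301.

1270865805301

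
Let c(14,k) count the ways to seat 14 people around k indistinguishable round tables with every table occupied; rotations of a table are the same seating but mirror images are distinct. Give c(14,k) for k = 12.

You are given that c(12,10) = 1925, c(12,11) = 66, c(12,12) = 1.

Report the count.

[13] T[13,11]:12*66+1925=2717 · T[13,12]:12*1+66=78
[14] T[14,12]:13*78+2717=3731
Read c(14,12) = 3731.

3731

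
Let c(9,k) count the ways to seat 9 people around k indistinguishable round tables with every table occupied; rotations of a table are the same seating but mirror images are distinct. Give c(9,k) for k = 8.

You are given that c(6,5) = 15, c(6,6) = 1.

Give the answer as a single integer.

@7  (7,6):1·6+15→21, (7,7):0·6+1→1
@8  (8,7):1·7+21→28, (8,8):0·7+1→1
@9  (9,8):1·8+28→36
Read c(9,8) = 36.

36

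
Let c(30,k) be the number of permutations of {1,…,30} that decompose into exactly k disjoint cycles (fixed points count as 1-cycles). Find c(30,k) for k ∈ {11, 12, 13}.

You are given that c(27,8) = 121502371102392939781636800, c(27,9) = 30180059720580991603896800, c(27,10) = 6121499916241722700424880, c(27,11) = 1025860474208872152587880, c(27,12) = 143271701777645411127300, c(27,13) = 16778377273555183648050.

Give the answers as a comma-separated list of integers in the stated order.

r28: T_28,9=27×30180059720580991603896800+121502371102392939781636800=936363983558079713086850400; T_28,10=27×6121499916241722700424880+30180059720580991603896800=195460557459107504515368560; T_28,11=27×1025860474208872152587880+6121499916241722700424880=33819732719881270820297640; T_28,12=27×143271701777645411127300+1025860474208872152587880=4894196422205298253024980; T_28,13=27×16778377273555183648050+143271701777645411127300=596287888163635369624650
r29: T_29,10=28×195460557459107504515368560+936363983558079713086850400=6409259592413089839517170080; T_29,11=28×33819732719881270820297640+195460557459107504515368560=1142413073615783087483702480; T_29,12=28×4894196422205298253024980+33819732719881270820297640=170857232541629621904997080; T_29,13=28×596287888163635369624650+4894196422205298253024980=21590257290787088602515180
r30: T_30,11=29×1142413073615783087483702480+6409259592413089839517170080=39539238727270799376544542000; T_30,12=29×170857232541629621904997080+1142413073615783087483702480=6097272817323042122728617800; T_30,13=29×21590257290787088602515180+170857232541629621904997080=796974693974455191377937300
Read c(30,11) = 39539238727270799376544542000, c(30,12) = 6097272817323042122728617800, c(30,13) = 796974693974455191377937300.

39539238727270799376544542000, 6097272817323042122728617800, 796974693974455191377937300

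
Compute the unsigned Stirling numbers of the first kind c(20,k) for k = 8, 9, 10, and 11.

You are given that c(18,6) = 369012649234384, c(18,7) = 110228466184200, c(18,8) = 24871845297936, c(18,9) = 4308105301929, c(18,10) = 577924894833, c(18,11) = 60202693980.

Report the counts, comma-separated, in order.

12953636989943896, 2503858755467550, 381922055502195, 46280647751910

@19  (19,7):110228466184200·18+369012649234384→2353125040549984, (19,8):24871845297936·18+110228466184200→557921681547048, (19,9):4308105301929·18+24871845297936→102417740732658, (19,10):577924894833·18+4308105301929→14710753408923, (19,11):60202693980·18+577924894833→1661573386473
@20  (20,8):557921681547048·19+2353125040549984→12953636989943896, (20,9):102417740732658·19+557921681547048→2503858755467550, (20,10):14710753408923·19+102417740732658→381922055502195, (20,11):1661573386473·19+14710753408923→46280647751910
Read c(20,8) = 12953636989943896, c(20,9) = 2503858755467550, c(20,10) = 381922055502195, c(20,11) = 46280647751910.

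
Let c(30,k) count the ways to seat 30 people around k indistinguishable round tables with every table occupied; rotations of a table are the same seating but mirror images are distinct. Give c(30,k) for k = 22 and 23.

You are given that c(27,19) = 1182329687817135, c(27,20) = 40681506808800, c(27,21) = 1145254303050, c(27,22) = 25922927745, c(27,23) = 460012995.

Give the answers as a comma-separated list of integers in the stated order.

7860403394108265, 207912996295875

i=28: T(28,20)=1182329687817135+27·40681506808800=2280730371654735 | T(28,21)=40681506808800+27·1145254303050=71603372991150 | T(28,22)=1145254303050+27·25922927745=1845173352165 | T(28,23)=25922927745+27·460012995=38343278610
i=29: T(29,21)=2280730371654735+28·71603372991150=4285624815406935 | T(29,22)=71603372991150+28·1845173352165=123268226851770 | T(29,23)=1845173352165+28·38343278610=2918785153245
i=30: T(30,22)=4285624815406935+29·123268226851770=7860403394108265 | T(30,23)=123268226851770+29·2918785153245=207912996295875
Read c(30,22) = 7860403394108265, c(30,23) = 207912996295875.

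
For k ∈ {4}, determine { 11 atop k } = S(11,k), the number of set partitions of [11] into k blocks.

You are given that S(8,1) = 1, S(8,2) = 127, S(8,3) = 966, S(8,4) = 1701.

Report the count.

145750

@9  (9,2):127·2+1→255, (9,3):966·3+127→3025, (9,4):1701·4+966→7770
@10  (10,3):3025·3+255→9330, (10,4):7770·4+3025→34105
@11  (11,4):34105·4+9330→145750
Read S(11,4) = 145750.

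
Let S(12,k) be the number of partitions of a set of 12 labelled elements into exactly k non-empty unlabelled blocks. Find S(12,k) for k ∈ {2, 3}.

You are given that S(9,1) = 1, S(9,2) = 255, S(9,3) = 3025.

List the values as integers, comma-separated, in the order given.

2047, 86526

[10] T[10,1]:1*1+0=1 · T[10,2]:2*255+1=511 · T[10,3]:3*3025+255=9330
[11] T[11,1]:1*1+0=1 · T[11,2]:2*511+1=1023 · T[11,3]:3*9330+511=28501
[12] T[12,2]:2*1023+1=2047 · T[12,3]:3*28501+1023=86526
Read S(12,2) = 2047, S(12,3) = 86526.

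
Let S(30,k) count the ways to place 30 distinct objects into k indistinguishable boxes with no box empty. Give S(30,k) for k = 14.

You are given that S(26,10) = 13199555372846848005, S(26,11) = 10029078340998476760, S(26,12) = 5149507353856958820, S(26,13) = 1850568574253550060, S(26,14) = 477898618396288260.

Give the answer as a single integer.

r27: T_27,11=11×10029078340998476760+13199555372846848005=123519417123830092365; T_27,12=12×5149507353856958820+10029078340998476760=71823166587281982600; T_27,13=13×1850568574253550060+5149507353856958820=29206898819153109600; T_27,14=14×477898618396288260+1850568574253550060=8541149231801585700
r28: T_28,12=12×71823166587281982600+123519417123830092365=985397416171213883565; T_28,13=13×29206898819153109600+71823166587281982600=451512851236272407400; T_28,14=14×8541149231801585700+29206898819153109600=148782988064375309400
r29: T_29,13=13×451512851236272407400+985397416171213883565=6855064482242755179765; T_29,14=14×148782988064375309400+451512851236272407400=2534474684137526739000
r30: T_30,14=14×2534474684137526739000+6855064482242755179765=42337710060168129525765
Read S(30,14) = 42337710060168129525765.

42337710060168129525765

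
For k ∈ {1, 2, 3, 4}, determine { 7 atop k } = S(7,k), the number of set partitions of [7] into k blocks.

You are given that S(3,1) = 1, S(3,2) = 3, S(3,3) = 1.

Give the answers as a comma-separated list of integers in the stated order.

i=4: T(4,1)=0+1·1=1 | T(4,2)=1+2·3=7 | T(4,3)=3+3·1=6 | T(4,4)=1+4·0=1
i=5: T(5,1)=0+1·1=1 | T(5,2)=1+2·7=15 | T(5,3)=7+3·6=25 | T(5,4)=6+4·1=10
i=6: T(6,1)=0+1·1=1 | T(6,2)=1+2·15=31 | T(6,3)=15+3·25=90 | T(6,4)=25+4·10=65
i=7: T(7,1)=0+1·1=1 | T(7,2)=1+2·31=63 | T(7,3)=31+3·90=301 | T(7,4)=90+4·65=350
Read S(7,1) = 1, S(7,2) = 63, S(7,3) = 301, S(7,4) = 350.

1, 63, 301, 350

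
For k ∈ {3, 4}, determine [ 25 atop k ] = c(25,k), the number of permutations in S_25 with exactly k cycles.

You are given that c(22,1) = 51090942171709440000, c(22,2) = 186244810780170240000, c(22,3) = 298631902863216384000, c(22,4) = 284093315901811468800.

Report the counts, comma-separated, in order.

3925495373278097719296000, 3936561409138663118131200

row 23: T[23][1]=22·51090942171709440000+0=1124000727777607680000  T[23][2]=22·186244810780170240000+51090942171709440000=4148476779335454720000  T[23][3]=22·298631902863216384000+186244810780170240000=6756146673770930688000  T[23][4]=22·284093315901811468800+298631902863216384000=6548684852703068697600
row 24: T[24][2]=23·4148476779335454720000+1124000727777607680000=96538966652493066240000  T[24][3]=23·6756146673770930688000+4148476779335454720000=159539850276066860544000  T[24][4]=23·6548684852703068697600+6756146673770930688000=157375898285941510732800
row 25: T[25][3]=24·159539850276066860544000+96538966652493066240000=3925495373278097719296000  T[25][4]=24·157375898285941510732800+159539850276066860544000=3936561409138663118131200
Read c(25,3) = 3925495373278097719296000, c(25,4) = 3936561409138663118131200.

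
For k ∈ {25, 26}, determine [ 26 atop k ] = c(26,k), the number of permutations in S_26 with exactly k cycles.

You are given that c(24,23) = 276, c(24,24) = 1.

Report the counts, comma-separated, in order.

[25] T[25,24]:24*1+276=300 · T[25,25]:24*0+1=1
[26] T[26,25]:25*1+300=325 · T[26,26]:25*0+1=1
Read c(26,25) = 325, c(26,26) = 1.

325, 1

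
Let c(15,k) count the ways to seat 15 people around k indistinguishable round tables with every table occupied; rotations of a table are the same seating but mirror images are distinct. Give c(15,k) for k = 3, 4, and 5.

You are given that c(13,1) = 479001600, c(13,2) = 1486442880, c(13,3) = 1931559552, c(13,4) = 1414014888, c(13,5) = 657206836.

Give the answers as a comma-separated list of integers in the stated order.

392156797824, 310989260400, 159721605680

[14] T[14,2]:13*1486442880+479001600=19802759040 · T[14,3]:13*1931559552+1486442880=26596717056 · T[14,4]:13*1414014888+1931559552=20313753096 · T[14,5]:13*657206836+1414014888=9957703756
[15] T[15,3]:14*26596717056+19802759040=392156797824 · T[15,4]:14*20313753096+26596717056=310989260400 · T[15,5]:14*9957703756+20313753096=159721605680
Read c(15,3) = 392156797824, c(15,4) = 310989260400, c(15,5) = 159721605680.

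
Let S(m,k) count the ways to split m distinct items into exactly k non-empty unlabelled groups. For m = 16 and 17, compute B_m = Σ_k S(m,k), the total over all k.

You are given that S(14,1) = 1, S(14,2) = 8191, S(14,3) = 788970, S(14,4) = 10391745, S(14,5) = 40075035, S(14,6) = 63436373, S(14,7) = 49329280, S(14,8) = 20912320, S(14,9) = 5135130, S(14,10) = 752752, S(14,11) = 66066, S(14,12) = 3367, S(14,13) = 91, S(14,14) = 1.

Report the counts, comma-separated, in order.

row 15: T[15][1]=1·1+0=1  T[15][2]=2·8191+1=16383  T[15][3]=3·788970+8191=2375101  T[15][4]=4·10391745+788970=42355950  T[15][5]=5·40075035+10391745=210766920  T[15][6]=6·63436373+40075035=420693273  T[15][7]=7·49329280+63436373=408741333  T[15][8]=8·20912320+49329280=216627840  T[15][9]=9·5135130+20912320=67128490  T[15][10]=10·752752+5135130=12662650  T[15][11]=11·66066+752752=1479478  T[15][12]=12·3367+66066=106470  T[15][13]=13·91+3367=4550  T[15][14]=14·1+91=105  T[15][15]=15·0+1=1
row 16: T[16][1]=1·1+0=1  T[16][2]=2·16383+1=32767  T[16][3]=3·2375101+16383=7141686  T[16][4]=4·42355950+2375101=171798901  T[16][5]=5·210766920+42355950=1096190550  T[16][6]=6·420693273+210766920=2734926558  T[16][7]=7·408741333+420693273=3281882604  T[16][8]=8·216627840+408741333=2141764053  T[16][9]=9·67128490+216627840=820784250  T[16][10]=10·12662650+67128490=193754990  T[16][11]=11·1479478+12662650=28936908  T[16][12]=12·106470+1479478=2757118  T[16][13]=13·4550+106470=165620  T[16][14]=14·105+4550=6020  T[16][15]=15·1+105=120  T[16][16]=16·0+1=1
row 17: T[17][1]=1·1+0=1  T[17][2]=2·32767+1=65535  T[17][3]=3·7141686+32767=21457825  T[17][4]=4·171798901+7141686=694337290  T[17][5]=5·1096190550+171798901=5652751651  T[17][6]=6·2734926558+1096190550=17505749898  T[17][7]=7·3281882604+2734926558=25708104786  T[17][8]=8·2141764053+3281882604=20415995028  T[17][9]=9·820784250+2141764053=9528822303  T[17][10]=10·193754990+820784250=2758334150  T[17][11]=11·28936908+193754990=512060978  T[17][12]=12·2757118+28936908=62022324  T[17][13]=13·165620+2757118=4910178  T[17][14]=14·6020+165620=249900  T[17][15]=15·120+6020=7820  T[17][16]=16·1+120=136  T[17][17]=17·0+1=1
B_16 = ΣS(16,k) = 1+32767+7141686+171798901+1096190550+2734926558+3281882604+2141764053+820784250+193754990+28936908+2757118+165620+6020+120+1 = 10480142147
B_17 = ΣS(17,k) = 1+65535+21457825+694337290+5652751651+17505749898+25708104786+20415995028+9528822303+2758334150+512060978+62022324+4910178+249900+7820+136+1 = 82864869804

10480142147, 82864869804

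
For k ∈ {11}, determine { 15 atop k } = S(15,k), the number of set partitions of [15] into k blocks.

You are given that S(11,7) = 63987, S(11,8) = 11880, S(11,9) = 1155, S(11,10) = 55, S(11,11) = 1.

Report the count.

i=12: T(12,8)=63987+8·11880=159027 | T(12,9)=11880+9·1155=22275 | T(12,10)=1155+10·55=1705 | T(12,11)=55+11·1=66
i=13: T(13,9)=159027+9·22275=359502 | T(13,10)=22275+10·1705=39325 | T(13,11)=1705+11·66=2431
i=14: T(14,10)=359502+10·39325=752752 | T(14,11)=39325+11·2431=66066
i=15: T(15,11)=752752+11·66066=1479478
Read S(15,11) = 1479478.

1479478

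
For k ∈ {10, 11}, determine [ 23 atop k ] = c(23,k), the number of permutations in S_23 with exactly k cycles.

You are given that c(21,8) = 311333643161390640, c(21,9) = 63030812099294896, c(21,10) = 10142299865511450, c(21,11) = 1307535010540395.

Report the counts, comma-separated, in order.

7707401101297361068, 1103230881185949736

[22] T[22,9]:21*63030812099294896+311333643161390640=1634980697246583456 · T[22,10]:21*10142299865511450+63030812099294896=276019109275035346 · T[22,11]:21*1307535010540395+10142299865511450=37600535086859745
[23] T[23,10]:22*276019109275035346+1634980697246583456=7707401101297361068 · T[23,11]:22*37600535086859745+276019109275035346=1103230881185949736
Read c(23,10) = 7707401101297361068, c(23,11) = 1103230881185949736.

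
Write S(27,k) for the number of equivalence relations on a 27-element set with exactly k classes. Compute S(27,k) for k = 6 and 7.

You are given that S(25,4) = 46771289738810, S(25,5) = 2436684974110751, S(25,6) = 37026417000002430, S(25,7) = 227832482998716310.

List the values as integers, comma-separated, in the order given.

i=26: T(26,5)=46771289738810+5·2436684974110751=12230196160292565 | T(26,6)=2436684974110751+6·37026417000002430=224595186974125331 | T(26,7)=37026417000002430+7·227832482998716310=1631853797991016600
i=27: T(27,6)=12230196160292565+6·224595186974125331=1359801318005044551 | T(27,7)=224595186974125331+7·1631853797991016600=11647571772911241531
Read S(27,6) = 1359801318005044551, S(27,7) = 11647571772911241531.

1359801318005044551, 11647571772911241531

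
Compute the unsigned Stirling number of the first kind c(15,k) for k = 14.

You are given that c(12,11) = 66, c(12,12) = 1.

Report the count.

105

[13] T[13,12]:12*1+66=78 · T[13,13]:12*0+1=1
[14] T[14,13]:13*1+78=91 · T[14,14]:13*0+1=1
[15] T[15,14]:14*1+91=105
Read c(15,14) = 105.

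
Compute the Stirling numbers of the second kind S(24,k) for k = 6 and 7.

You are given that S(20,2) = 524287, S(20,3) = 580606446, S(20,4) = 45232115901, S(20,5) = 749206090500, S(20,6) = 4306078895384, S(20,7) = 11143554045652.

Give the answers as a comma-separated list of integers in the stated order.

@21  (21,3):580606446·3+524287→1742343625, (21,4):45232115901·4+580606446→181509070050, (21,5):749206090500·5+45232115901→3791262568401, (21,6):4306078895384·6+749206090500→26585679462804, (21,7):11143554045652·7+4306078895384→82310957214948
@22  (22,4):181509070050·4+1742343625→727778623825, (22,5):3791262568401·5+181509070050→19137821912055, (22,6):26585679462804·6+3791262568401→163305339345225, (22,7):82310957214948·7+26585679462804→602762379967440
@23  (23,5):19137821912055·5+727778623825→96416888184100, (23,6):163305339345225·6+19137821912055→998969857983405, (23,7):602762379967440·7+163305339345225→4382641999117305
@24  (24,6):998969857983405·6+96416888184100→6090236036084530, (24,7):4382641999117305·7+998969857983405→31677463851804540
Read S(24,6) = 6090236036084530, S(24,7) = 31677463851804540.

6090236036084530, 31677463851804540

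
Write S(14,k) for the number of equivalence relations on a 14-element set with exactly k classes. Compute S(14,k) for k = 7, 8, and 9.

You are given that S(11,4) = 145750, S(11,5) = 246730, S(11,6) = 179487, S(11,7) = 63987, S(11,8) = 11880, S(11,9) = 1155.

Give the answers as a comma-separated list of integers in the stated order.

@12  (12,5):246730·5+145750→1379400, (12,6):179487·6+246730→1323652, (12,7):63987·7+179487→627396, (12,8):11880·8+63987→159027, (12,9):1155·9+11880→22275
@13  (13,6):1323652·6+1379400→9321312, (13,7):627396·7+1323652→5715424, (13,8):159027·8+627396→1899612, (13,9):22275·9+159027→359502
@14  (14,7):5715424·7+9321312→49329280, (14,8):1899612·8+5715424→20912320, (14,9):359502·9+1899612→5135130
Read S(14,7) = 49329280, S(14,8) = 20912320, S(14,9) = 5135130.

49329280, 20912320, 5135130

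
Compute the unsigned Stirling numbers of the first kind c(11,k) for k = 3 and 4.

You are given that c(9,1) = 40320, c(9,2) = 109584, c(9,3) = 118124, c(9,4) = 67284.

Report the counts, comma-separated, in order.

i=10: T(10,2)=40320+9·109584=1026576 | T(10,3)=109584+9·118124=1172700 | T(10,4)=118124+9·67284=723680
i=11: T(11,3)=1026576+10·1172700=12753576 | T(11,4)=1172700+10·723680=8409500
Read c(11,3) = 12753576, c(11,4) = 8409500.

12753576, 8409500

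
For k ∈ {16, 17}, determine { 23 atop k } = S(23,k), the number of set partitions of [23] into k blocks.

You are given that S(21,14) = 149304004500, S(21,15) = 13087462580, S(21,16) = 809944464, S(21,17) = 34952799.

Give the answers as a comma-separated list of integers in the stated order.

762361127264, 49916988803

r22: T_22,15=15×13087462580+149304004500=345615943200; T_22,16=16×809944464+13087462580=26046574004; T_22,17=17×34952799+809944464=1404142047
r23: T_23,16=16×26046574004+345615943200=762361127264; T_23,17=17×1404142047+26046574004=49916988803
Read S(23,16) = 762361127264, S(23,17) = 49916988803.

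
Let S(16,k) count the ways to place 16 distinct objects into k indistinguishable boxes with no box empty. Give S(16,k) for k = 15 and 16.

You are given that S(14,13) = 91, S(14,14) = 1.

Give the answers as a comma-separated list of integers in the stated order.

120, 1

row 15: T[15][14]=14·1+91=105  T[15][15]=15·0+1=1
row 16: T[16][15]=15·1+105=120  T[16][16]=16·0+1=1
Read S(16,15) = 120, S(16,16) = 1.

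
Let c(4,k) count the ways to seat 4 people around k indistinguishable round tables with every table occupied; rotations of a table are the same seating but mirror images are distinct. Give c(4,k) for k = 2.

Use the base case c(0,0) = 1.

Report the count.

@1  (1,1):0·0+1→1
@2  (2,1):1·1+0→1, (2,2):0·1+1→1
@3  (3,1):1·2+0→2, (3,2):1·2+1→3
@4  (4,2):3·3+2→11
Read c(4,2) = 11.

11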